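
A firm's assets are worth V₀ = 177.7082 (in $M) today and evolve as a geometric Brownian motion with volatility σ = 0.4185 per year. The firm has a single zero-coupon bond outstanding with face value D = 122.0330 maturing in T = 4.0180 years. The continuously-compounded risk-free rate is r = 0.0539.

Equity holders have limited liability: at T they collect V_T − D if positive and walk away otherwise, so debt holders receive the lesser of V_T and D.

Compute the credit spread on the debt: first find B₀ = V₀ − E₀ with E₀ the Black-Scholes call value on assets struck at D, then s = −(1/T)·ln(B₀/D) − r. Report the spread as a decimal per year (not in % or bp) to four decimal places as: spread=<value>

d₁ = [ln(V₀/D) + (r + σ²/2)T] / (σ√T)
   = [ln(177.7082/122.0330) + (0.0539 + 0.5·0.4185²)·4.0180] / (0.4185·√4.0180)
   = [0.375851 + 0.568431] / 0.838881 = 1.125645
d₂ = d₁ − σ√T = 1.125645 − 0.838881 = 0.286764
N(d₁) = 0.869842,  N(d₂) = 0.612853,  e^(−rT) = 0.805276
E₀ = V₀·N(d₁) − D·e^(−rT)·N(d₂)
   = 177.7082·0.869842 − 122.0330·0.805276·0.612853 = 94.352815
B₀ = V₀ − E₀ = 177.7082 − 94.352815 = 83.355385
spread = −(1/T)·ln(B₀/D) − r = −(1/4.0180)·ln(83.355385/122.0330) − 0.0539 = 0.04096767

spread=0.0410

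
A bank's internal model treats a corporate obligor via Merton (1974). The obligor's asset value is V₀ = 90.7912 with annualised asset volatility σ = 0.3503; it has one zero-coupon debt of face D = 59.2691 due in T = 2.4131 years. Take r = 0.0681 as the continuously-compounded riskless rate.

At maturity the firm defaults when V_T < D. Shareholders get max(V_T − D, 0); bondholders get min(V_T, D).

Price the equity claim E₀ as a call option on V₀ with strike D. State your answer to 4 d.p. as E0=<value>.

E0=43.0370

d₁ = [ln(V₀/D) + (r + σ²/2)T] / (σ√T)
   = [ln(90.7912/59.2691) + (0.0681 + 0.5·0.3503²)·2.4131] / (0.3503·√2.4131)
   = [0.426474 + 0.312388] / 0.544161 = 1.357800
d₂ = d₁ − σ√T = 1.357800 − 0.544161 = 0.813638
N(d₁) = 0.912736,  N(d₂) = 0.792074,  e^(−rT) = 0.848460
E₀ = V₀·N(d₁) − D·e^(−rT)·N(d₂)
   = 90.7912·0.912736 − 59.2691·0.848460·0.792074 = 43.037038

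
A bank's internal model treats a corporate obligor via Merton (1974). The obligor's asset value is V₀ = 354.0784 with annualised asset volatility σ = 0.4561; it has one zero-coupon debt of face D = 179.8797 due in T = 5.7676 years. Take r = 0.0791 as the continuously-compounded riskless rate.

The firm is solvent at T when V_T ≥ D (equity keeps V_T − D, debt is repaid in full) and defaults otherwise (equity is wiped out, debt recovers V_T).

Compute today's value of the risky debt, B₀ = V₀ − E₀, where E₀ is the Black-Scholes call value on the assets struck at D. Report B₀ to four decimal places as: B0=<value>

d₁ = [ln(V₀/D) + (r + σ²/2)T] / (σ√T)
   = [ln(354.0784/179.8797) + (0.0791 + 0.5·0.4561²)·5.7676] / (0.4561·√5.7676)
   = [0.677230 + 1.056126] / 1.095362 = 1.582451
d₂ = d₁ − σ√T = 1.582451 − 1.095362 = 0.487089
N(d₁) = 0.943227,  N(d₂) = 0.686902,  e^(−rT) = 0.633676
E₀ = V₀·N(d₁) − D·e^(−rT)·N(d₂)
   = 354.0784·0.943227 − 179.8797·0.633676·0.686902 = 255.679288
B₀ = V₀ − E₀ = 354.0784 − 255.679288 = 98.399112

B0=98.3991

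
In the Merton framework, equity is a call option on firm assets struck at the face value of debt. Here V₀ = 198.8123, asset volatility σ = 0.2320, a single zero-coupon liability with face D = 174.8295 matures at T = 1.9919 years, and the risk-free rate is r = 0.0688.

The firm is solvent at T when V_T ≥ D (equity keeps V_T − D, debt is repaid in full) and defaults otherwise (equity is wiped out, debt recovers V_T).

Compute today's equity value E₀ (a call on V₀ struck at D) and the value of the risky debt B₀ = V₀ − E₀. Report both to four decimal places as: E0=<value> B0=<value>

E0=53.0382 B0=145.7741

d₁ = [ln(V₀/D) + (r + σ²/2)T] / (σ√T)
   = [ln(198.8123/174.8295) + (0.0688 + 0.5·0.2320²)·1.9919] / (0.2320·√1.9919)
   = [0.128550 + 0.190649] / 0.327432 = 0.974853
d₂ = d₁ − σ√T = 0.974853 − 0.327432 = 0.647421
N(d₁) = 0.835184,  N(d₂) = 0.741320,  e^(−rT) = 0.871933
E₀ = V₀·N(d₁) − D·e^(−rT)·N(d₂)
   = 198.8123·0.835184 − 174.8295·0.871933·0.741320 = 53.038191
B₀ = V₀ − E₀ = 198.8123 − 53.038191 = 145.774109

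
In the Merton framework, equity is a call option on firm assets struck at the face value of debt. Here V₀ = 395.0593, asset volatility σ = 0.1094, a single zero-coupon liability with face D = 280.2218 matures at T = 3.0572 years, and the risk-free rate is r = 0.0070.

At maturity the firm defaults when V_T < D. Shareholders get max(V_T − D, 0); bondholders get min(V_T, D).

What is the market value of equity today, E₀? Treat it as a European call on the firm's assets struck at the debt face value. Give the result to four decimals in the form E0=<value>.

d₁ = [ln(V₀/D) + (r + σ²/2)T] / (σ√T)
   = [ln(395.0593/280.2218) + (0.0070 + 0.5·0.1094²)·3.0572] / (0.1094·√3.0572)
   = [0.343454 + 0.039695] / 0.191284 = 2.003038
d₂ = d₁ − σ√T = 2.003038 − 0.191284 = 1.811754
N(d₁) = 0.977413,  N(d₂) = 0.964988,  e^(−rT) = 0.978827
E₀ = V₀·N(d₁) − D·e^(−rT)·N(d₂)
   = 395.0593·0.977413 − 280.2218·0.978827·0.964988 = 121.451028

E0=121.4510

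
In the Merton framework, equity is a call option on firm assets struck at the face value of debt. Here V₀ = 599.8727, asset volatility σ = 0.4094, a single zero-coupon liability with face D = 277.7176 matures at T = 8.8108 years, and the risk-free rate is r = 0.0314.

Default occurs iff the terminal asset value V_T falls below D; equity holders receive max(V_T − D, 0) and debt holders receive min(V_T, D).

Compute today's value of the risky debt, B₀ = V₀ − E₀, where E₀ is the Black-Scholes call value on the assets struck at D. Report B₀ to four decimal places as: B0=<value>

d₁ = [ln(V₀/D) + (r + σ²/2)T] / (σ√T)
   = [ln(599.8727/277.7176) + (0.0314 + 0.5·0.4094²)·8.8108] / (0.4094·√8.8108)
   = [0.770113 + 1.015041] / 1.215222 = 1.468994
d₂ = d₁ − σ√T = 1.468994 − 1.215222 = 0.253773
N(d₁) = 0.929083,  N(d₂) = 0.600164,  e^(−rT) = 0.758313
E₀ = V₀·N(d₁) − D·e^(−rT)·N(d₂)
   = 599.8727·0.929083 − 277.7176·0.758313·0.600164 = 430.938697
B₀ = V₀ − E₀ = 599.8727 − 430.938697 = 168.934003

B0=168.9340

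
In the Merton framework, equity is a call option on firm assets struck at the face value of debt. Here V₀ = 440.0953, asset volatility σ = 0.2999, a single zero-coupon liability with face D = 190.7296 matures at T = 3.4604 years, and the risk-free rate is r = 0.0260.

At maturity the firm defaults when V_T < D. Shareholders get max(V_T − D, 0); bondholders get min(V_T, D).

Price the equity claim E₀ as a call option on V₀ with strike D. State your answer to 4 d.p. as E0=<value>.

E0=268.8003

d₁ = [ln(V₀/D) + (r + σ²/2)T] / (σ√T)
   = [ln(440.0953/190.7296) + (0.0260 + 0.5·0.2999²)·3.4604] / (0.2999·√3.4604)
   = [0.836135 + 0.245585] / 0.557878 = 1.938987
d₂ = d₁ − σ√T = 1.938987 − 0.557878 = 1.381109
N(d₁) = 0.973749,  N(d₂) = 0.916377,  e^(−rT) = 0.913958
E₀ = V₀·N(d₁) − D·e^(−rT)·N(d₂)
   = 440.0953·0.973749 − 190.7296·0.913958·0.916377 = 268.800300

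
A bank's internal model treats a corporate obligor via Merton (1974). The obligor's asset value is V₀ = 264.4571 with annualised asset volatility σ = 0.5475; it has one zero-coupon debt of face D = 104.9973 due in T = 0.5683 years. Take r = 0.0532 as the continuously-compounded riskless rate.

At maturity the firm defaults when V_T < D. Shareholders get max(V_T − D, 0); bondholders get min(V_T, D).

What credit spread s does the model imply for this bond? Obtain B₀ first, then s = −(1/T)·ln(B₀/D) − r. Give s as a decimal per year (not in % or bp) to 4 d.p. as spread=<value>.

spread=0.0041

d₁ = [ln(V₀/D) + (r + σ²/2)T] / (σ√T)
   = [ln(264.4571/104.9973) + (0.0532 + 0.5·0.5475²)·0.5683] / (0.5475·√0.5683)
   = [0.923744 + 0.115409] / 0.412737 = 2.517717
d₂ = d₁ − σ√T = 2.517717 − 0.412737 = 2.104980
N(d₁) = 0.994094,  N(d₂) = 0.982353,  e^(−rT) = 0.970219
E₀ = V₀·N(d₁) − D·e^(−rT)·N(d₂)
   = 264.4571·0.994094 − 104.9973·0.970219·0.982353 = 162.822531
B₀ = V₀ − E₀ = 264.4571 − 162.822531 = 101.634569
spread = −(1/T)·ln(B₀/D) − r = −(1/0.5683)·ln(101.634569/104.9973) − 0.0532 = 0.00407769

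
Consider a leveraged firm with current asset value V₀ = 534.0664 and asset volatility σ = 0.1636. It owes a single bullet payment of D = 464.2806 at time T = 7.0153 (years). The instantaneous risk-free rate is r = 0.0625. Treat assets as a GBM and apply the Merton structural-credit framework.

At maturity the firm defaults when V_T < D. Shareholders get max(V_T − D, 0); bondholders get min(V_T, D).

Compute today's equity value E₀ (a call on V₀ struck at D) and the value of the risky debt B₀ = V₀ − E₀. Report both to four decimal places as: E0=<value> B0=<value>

E0=241.7923 B0=292.2741

d₁ = [ln(V₀/D) + (r + σ²/2)T] / (σ√T)
   = [ln(534.0664/464.2806) + (0.0625 + 0.5·0.1636²)·7.0153] / (0.1636·√7.0153)
   = [0.140031 + 0.532338] / 0.433318 = 1.551678
d₂ = d₁ − σ√T = 1.551678 − 0.433318 = 1.118360
N(d₁) = 0.939630,  N(d₂) = 0.868293,  e^(−rT) = 0.645031
E₀ = V₀·N(d₁) − D·e^(−rT)·N(d₂)
   = 534.0664·0.939630 − 464.2806·0.645031·0.868293 = 241.792327
B₀ = V₀ − E₀ = 534.0664 − 241.792327 = 292.274073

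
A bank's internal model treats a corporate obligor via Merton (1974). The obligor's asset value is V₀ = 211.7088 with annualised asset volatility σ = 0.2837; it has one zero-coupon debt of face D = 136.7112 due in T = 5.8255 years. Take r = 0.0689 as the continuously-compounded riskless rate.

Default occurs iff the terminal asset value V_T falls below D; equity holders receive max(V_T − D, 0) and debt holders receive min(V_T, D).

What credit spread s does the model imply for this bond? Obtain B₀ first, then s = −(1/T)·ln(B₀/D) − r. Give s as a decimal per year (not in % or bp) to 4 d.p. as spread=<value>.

spread=0.0094

d₁ = [ln(V₀/D) + (r + σ²/2)T] / (σ√T)
   = [ln(211.7088/136.7112) + (0.0689 + 0.5·0.2837²)·5.8255] / (0.2837·√5.8255)
   = [0.437341 + 0.635812] / 0.684740 = 1.567240
d₂ = d₁ − σ√T = 1.567240 − 0.684740 = 0.882500
N(d₁) = 0.941471,  N(d₂) = 0.811247,  e^(−rT) = 0.669398
E₀ = V₀·N(d₁) − D·e^(−rT)·N(d₂)
   = 211.7088·0.941471 − 136.7112·0.669398·0.811247 = 125.077075
B₀ = V₀ − E₀ = 211.7088 − 125.077075 = 86.631725
spread = −(1/T)·ln(B₀/D) − r = −(1/5.8255)·ln(86.631725/136.7112) − 0.0689 = 0.00941166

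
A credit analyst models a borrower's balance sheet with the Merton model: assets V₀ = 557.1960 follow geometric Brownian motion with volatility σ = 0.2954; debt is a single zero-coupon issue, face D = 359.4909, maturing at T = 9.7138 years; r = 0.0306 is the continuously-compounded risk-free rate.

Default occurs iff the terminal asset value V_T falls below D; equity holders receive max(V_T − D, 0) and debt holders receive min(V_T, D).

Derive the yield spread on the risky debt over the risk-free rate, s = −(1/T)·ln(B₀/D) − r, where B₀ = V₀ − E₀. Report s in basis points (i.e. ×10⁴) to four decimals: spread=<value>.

spread=167.9546

d₁ = [ln(V₀/D) + (r + σ²/2)T] / (σ√T)
   = [ln(557.1960/359.4909) + (0.0306 + 0.5·0.2954²)·9.7138] / (0.2954·√9.7138)
   = [0.438228 + 0.721061] / 0.920672 = 1.259177
d₂ = d₁ − σ√T = 1.259177 − 0.920672 = 0.338505
N(d₁) = 0.896017,  N(d₂) = 0.632508,  e^(−rT) = 0.742864
E₀ = V₀·N(d₁) − D·e^(−rT)·N(d₂)
   = 557.1960·0.896017 − 359.4909·0.742864·0.632508 = 330.343760
B₀ = V₀ − E₀ = 557.1960 − 330.343760 = 226.852240
spread = −(1/T)·ln(B₀/D) − r = −(1/9.7138)·ln(226.852240/359.4909) − 0.0306 = 0.01679546
in basis points: 0.01679546 × 10⁴ = 167.9546 bp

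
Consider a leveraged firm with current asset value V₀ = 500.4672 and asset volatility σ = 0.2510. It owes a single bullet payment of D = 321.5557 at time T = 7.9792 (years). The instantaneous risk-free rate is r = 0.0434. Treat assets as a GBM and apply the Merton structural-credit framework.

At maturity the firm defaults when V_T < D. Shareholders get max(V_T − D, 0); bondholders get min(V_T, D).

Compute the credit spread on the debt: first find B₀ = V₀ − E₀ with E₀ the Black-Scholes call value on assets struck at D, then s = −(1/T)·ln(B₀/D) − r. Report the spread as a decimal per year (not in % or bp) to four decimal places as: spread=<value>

d₁ = [ln(V₀/D) + (r + σ²/2)T] / (σ√T)
   = [ln(500.4672/321.5557) + (0.0434 + 0.5·0.2510²)·7.9792] / (0.2510·√7.9792)
   = [0.442371 + 0.597646] / 0.709012 = 1.466855
d₂ = d₁ − σ√T = 1.466855 − 0.709012 = 0.757843
N(d₁) = 0.928792,  N(d₂) = 0.775728,  e^(−rT) = 0.707302
E₀ = V₀·N(d₁) − D·e^(−rT)·N(d₂)
   = 500.4672·0.928792 − 321.5557·0.707302·0.775728 = 288.400857
B₀ = V₀ − E₀ = 500.4672 − 288.400857 = 212.066343
spread = −(1/T)·ln(B₀/D) − r = −(1/7.9792)·ln(212.066343/321.5557) − 0.0434 = 0.00876959

spread=0.0088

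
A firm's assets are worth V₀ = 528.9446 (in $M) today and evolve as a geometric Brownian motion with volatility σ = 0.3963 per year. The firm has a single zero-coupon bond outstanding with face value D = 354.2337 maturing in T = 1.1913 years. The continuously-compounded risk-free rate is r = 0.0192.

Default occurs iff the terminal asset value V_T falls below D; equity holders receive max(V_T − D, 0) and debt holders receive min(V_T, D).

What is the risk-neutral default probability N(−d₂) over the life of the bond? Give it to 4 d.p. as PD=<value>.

d₁ = [ln(V₀/D) + (r + σ²/2)T] / (σ√T)
   = [ln(528.9446/354.2337) + (0.0192 + 0.5·0.3963²)·1.1913] / (0.3963·√1.1913)
   = [0.400927 + 0.116422] / 0.432548 = 1.196049
d₂ = d₁ − σ√T = 1.196049 − 0.432548 = 0.763500
risk-neutral PD = N(−d₂) = N(-0.763500) = 0.222583

PD=0.2226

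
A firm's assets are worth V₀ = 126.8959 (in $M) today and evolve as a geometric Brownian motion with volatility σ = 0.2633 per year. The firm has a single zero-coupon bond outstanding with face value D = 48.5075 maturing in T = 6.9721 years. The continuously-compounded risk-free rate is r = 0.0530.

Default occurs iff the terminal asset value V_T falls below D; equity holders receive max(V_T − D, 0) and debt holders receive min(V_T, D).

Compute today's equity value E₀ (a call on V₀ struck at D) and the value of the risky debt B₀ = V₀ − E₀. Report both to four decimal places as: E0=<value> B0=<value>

d₁ = [ln(V₀/D) + (r + σ²/2)T] / (σ√T)
   = [ln(126.8959/48.5075) + (0.0530 + 0.5·0.2633²)·6.9721] / (0.2633·√6.9721)
   = [0.961649 + 0.611198] / 0.695237 = 2.262319
d₂ = d₁ − σ√T = 2.262319 − 0.695237 = 1.567082
N(d₁) = 0.988161,  N(d₂) = 0.941452,  e^(−rT) = 0.691065
E₀ = V₀·N(d₁) − D·e^(−rT)·N(d₂)
   = 126.8959·0.988161 − 48.5075·0.691065·0.941452 = 93.834387
B₀ = V₀ − E₀ = 126.8959 − 93.834387 = 33.061513

E0=93.8344 B0=33.0615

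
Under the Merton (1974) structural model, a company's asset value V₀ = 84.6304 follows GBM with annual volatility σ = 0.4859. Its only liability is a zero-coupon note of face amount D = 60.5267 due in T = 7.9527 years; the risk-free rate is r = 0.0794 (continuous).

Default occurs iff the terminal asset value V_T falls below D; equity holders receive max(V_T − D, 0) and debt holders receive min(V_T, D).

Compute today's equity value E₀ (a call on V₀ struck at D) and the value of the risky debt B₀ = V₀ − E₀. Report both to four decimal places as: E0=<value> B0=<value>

E0=61.3202 B0=23.3102

d₁ = [ln(V₀/D) + (r + σ²/2)T] / (σ√T)
   = [ln(84.6304/60.5267) + (0.0794 + 0.5·0.4859²)·7.9527] / (0.4859·√7.9527)
   = [0.335209 + 1.570256] / 1.370264 = 1.390582
d₂ = d₁ − σ√T = 1.390582 − 1.370264 = 0.020319
N(d₁) = 0.917824,  N(d₂) = 0.508105,  e^(−rT) = 0.531823
E₀ = V₀·N(d₁) − D·e^(−rT)·N(d₂)
   = 84.6304·0.917824 − 60.5267·0.531823·0.508105 = 61.320152
B₀ = V₀ − E₀ = 84.6304 − 61.320152 = 23.310248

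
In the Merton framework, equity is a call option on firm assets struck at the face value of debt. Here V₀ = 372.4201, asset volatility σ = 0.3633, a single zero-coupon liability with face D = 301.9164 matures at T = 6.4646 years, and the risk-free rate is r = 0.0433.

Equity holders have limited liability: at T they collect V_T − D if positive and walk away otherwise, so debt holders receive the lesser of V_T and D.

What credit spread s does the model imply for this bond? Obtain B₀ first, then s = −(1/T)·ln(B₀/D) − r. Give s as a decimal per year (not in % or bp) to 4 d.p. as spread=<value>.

d₁ = [ln(V₀/D) + (r + σ²/2)T] / (σ√T)
   = [ln(372.4201/301.9164) + (0.0433 + 0.5·0.3633²)·6.4646] / (0.3633·√6.4646)
   = [0.209872 + 0.706538] / 0.923711 = 0.992097
d₂ = d₁ − σ√T = 0.992097 − 0.923711 = 0.068385
N(d₁) = 0.839425,  N(d₂) = 0.527261,  e^(−rT) = 0.755846
E₀ = V₀·N(d₁) − D·e^(−rT)·N(d₂)
   = 372.4201·0.839425 − 301.9164·0.755846·0.527261 = 192.296538
B₀ = V₀ − E₀ = 372.4201 − 192.296538 = 180.123562
spread = −(1/T)·ln(B₀/D) − r = −(1/6.4646)·ln(180.123562/301.9164) − 0.0433 = 0.03659776

spread=0.0366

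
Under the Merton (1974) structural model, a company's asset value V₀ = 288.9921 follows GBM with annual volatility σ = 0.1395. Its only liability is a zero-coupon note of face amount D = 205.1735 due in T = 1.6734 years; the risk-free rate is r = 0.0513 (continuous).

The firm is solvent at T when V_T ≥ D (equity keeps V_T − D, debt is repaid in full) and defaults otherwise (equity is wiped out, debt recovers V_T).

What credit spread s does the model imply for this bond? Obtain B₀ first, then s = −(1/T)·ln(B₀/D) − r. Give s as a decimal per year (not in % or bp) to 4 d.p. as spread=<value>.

d₁ = [ln(V₀/D) + (r + σ²/2)T] / (σ√T)
   = [ln(288.9921/205.1735) + (0.0513 + 0.5·0.1395²)·1.6734] / (0.1395·√1.6734)
   = [0.342543 + 0.102128] / 0.180457 = 2.464137
d₂ = d₁ − σ√T = 2.464137 − 0.180457 = 2.283680
N(d₁) = 0.993133,  N(d₂) = 0.988805,  e^(−rT) = 0.917736
E₀ = V₀·N(d₁) − D·e^(−rT)·N(d₂)
   = 288.9921·0.993133 − 205.1735·0.917736·0.988805 = 100.820412
B₀ = V₀ − E₀ = 288.9921 − 100.820412 = 188.171688
spread = −(1/T)·ln(B₀/D) − r = −(1/1.6734)·ln(188.171688/205.1735) − 0.0513 = 0.00039187

spread=0.0004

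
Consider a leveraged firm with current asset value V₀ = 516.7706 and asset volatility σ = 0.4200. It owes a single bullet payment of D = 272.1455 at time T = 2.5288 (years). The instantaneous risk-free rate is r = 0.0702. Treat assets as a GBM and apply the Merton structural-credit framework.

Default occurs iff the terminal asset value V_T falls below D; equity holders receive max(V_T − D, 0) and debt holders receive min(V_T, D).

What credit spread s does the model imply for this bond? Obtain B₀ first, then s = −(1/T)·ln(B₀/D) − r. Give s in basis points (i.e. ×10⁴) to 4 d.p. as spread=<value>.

d₁ = [ln(V₀/D) + (r + σ²/2)T] / (σ√T)
   = [ln(516.7706/272.1455) + (0.0702 + 0.5·0.4200²)·2.5288] / (0.4200·√2.5288)
   = [0.641262 + 0.400562] / 0.667892 = 1.559868
d₂ = d₁ − σ√T = 1.559868 − 0.667892 = 0.891976
N(d₁) = 0.940604,  N(d₂) = 0.813797,  e^(−rT) = 0.837343
E₀ = V₀·N(d₁) − D·e^(−rT)·N(d₂)
   = 516.7706·0.940604 − 272.1455·0.837343·0.813797 = 300.629433
B₀ = V₀ − E₀ = 516.7706 − 300.629433 = 216.141167
spread = −(1/T)·ln(B₀/D) − r = −(1/2.5288)·ln(216.141167/272.1455) − 0.0702 = 0.02091243
in basis points: 0.02091243 × 10⁴ = 209.1243 bp

spread=209.1243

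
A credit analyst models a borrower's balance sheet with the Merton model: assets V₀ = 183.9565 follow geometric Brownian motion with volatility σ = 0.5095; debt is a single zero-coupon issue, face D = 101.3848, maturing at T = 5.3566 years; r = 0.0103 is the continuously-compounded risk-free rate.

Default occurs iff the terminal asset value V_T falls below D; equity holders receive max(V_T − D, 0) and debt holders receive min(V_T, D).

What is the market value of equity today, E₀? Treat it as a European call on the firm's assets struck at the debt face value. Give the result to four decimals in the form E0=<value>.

d₁ = [ln(V₀/D) + (r + σ²/2)T] / (σ√T)
   = [ln(183.9565/101.3848) + (0.0103 + 0.5·0.5095²)·5.3566] / (0.5095·√5.3566)
   = [0.595776 + 0.750434] / 1.179204 = 1.141626
d₂ = d₁ − σ√T = 1.141626 − 1.179204 = -0.037577
N(d₁) = 0.873195,  N(d₂) = 0.485012,  e^(−rT) = 0.946321
E₀ = V₀·N(d₁) − D·e^(−rT)·N(d₂)
   = 183.9565·0.873195 − 101.3848·0.946321·0.485012 = 114.096601

E0=114.0966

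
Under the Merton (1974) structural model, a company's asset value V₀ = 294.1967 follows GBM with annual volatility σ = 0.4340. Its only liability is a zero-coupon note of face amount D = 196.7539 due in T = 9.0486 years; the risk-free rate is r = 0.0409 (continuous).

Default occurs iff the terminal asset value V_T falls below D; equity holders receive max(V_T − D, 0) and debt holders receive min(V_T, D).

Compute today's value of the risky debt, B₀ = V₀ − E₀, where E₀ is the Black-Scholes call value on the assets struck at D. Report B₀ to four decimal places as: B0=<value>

B0=96.0192

d₁ = [ln(V₀/D) + (r + σ²/2)T] / (σ√T)
   = [ln(294.1967/196.7539) + (0.0409 + 0.5·0.4340²)·9.0486] / (0.4340·√9.0486)
   = [0.402295 + 1.222267] / 1.305511 = 1.244388
d₂ = d₁ − σ√T = 1.244388 − 1.305511 = -0.061123
N(d₁) = 0.893322,  N(d₂) = 0.475631,  e^(−rT) = 0.690674
E₀ = V₀·N(d₁) − D·e^(−rT)·N(d₂)
   = 294.1967·0.893322 − 196.7539·0.690674·0.475631 = 198.177496
B₀ = V₀ − E₀ = 294.1967 − 198.177496 = 96.019204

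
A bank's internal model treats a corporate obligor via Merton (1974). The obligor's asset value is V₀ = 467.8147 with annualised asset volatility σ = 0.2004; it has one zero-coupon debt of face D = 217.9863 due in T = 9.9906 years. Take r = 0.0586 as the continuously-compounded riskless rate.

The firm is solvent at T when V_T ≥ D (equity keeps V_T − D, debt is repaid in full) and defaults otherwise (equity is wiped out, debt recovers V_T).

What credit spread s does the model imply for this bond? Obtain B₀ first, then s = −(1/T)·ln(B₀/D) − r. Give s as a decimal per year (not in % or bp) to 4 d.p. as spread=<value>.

d₁ = [ln(V₀/D) + (r + σ²/2)T] / (σ√T)
   = [ln(467.8147/217.9863) + (0.0586 + 0.5·0.2004²)·9.9906] / (0.2004·√9.9906)
   = [0.763640 + 0.786061] / 0.633423 = 2.446552
d₂ = d₁ − σ√T = 2.446552 − 0.633423 = 1.813130
N(d₁) = 0.992789,  N(d₂) = 0.965094,  e^(−rT) = 0.556856
E₀ = V₀·N(d₁) − D·e^(−rT)·N(d₂)
   = 467.8147·0.992789 − 217.9863·0.556856·0.965094 = 347.291266
B₀ = V₀ − E₀ = 467.8147 − 347.291266 = 120.523434
spread = −(1/T)·ln(B₀/D) − r = −(1/9.9906)·ln(120.523434/217.9863) − 0.0586 = 0.00071456

spread=0.0007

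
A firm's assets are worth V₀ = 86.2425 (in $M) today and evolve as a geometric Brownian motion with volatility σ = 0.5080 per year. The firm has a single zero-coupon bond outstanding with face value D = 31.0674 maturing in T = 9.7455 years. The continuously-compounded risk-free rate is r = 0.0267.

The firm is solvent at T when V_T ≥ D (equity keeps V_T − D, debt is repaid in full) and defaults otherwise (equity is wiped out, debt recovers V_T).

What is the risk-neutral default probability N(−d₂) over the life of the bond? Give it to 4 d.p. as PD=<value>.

PD=0.4940

d₁ = [ln(V₀/D) + (r + σ²/2)T] / (σ√T)
   = [ln(86.2425/31.0674) + (0.0267 + 0.5·0.5080²)·9.7455] / (0.5080·√9.7455)
   = [1.021004 + 1.517686] / 1.585863 = 1.600825
d₂ = d₁ − σ√T = 1.600825 − 1.585863 = 0.014962
risk-neutral PD = N(−d₂) = N(-0.014962) = 0.494031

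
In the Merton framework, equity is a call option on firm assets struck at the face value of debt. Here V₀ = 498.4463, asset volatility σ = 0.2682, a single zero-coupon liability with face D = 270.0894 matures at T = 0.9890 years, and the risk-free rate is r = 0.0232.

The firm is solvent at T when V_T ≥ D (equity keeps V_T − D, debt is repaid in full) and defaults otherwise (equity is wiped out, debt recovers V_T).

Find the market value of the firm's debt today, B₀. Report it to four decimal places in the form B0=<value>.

B0=263.6881

d₁ = [ln(V₀/D) + (r + σ²/2)T] / (σ√T)
   = [ln(498.4463/270.0894) + (0.0232 + 0.5·0.2682²)·0.9890] / (0.2682·√0.9890)
   = [0.612743 + 0.058515] / 0.266721 = 2.516705
d₂ = d₁ − σ√T = 2.516705 − 0.266721 = 2.249984
N(d₁) = 0.994077,  N(d₂) = 0.987775,  e^(−rT) = 0.977316
E₀ = V₀·N(d₁) − D·e^(−rT)·N(d₂)
   = 498.4463·0.994077 − 270.0894·0.977316·0.987775 = 234.758184
B₀ = V₀ − E₀ = 498.4463 − 234.758184 = 263.688116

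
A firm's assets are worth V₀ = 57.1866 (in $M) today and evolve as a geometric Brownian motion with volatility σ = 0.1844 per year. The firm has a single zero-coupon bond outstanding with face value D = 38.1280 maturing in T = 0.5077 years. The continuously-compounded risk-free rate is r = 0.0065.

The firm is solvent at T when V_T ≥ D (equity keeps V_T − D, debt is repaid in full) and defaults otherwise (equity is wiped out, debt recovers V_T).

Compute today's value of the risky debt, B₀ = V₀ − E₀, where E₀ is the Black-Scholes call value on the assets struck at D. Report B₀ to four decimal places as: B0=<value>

B0=38.0008

d₁ = [ln(V₀/D) + (r + σ²/2)T] / (σ√T)
   = [ln(57.1866/38.1280) + (0.0065 + 0.5·0.1844²)·0.5077] / (0.1844·√0.5077)
   = [0.405371 + 0.011932] / 0.131391 = 3.176044
d₂ = d₁ − σ√T = 3.176044 − 0.131391 = 3.044653
N(d₁) = 0.999254,  N(d₂) = 0.998835,  e^(−rT) = 0.996705
E₀ = V₀·N(d₁) − D·e^(−rT)·N(d₂)
   = 57.1866·0.999254 − 38.1280·0.996705·0.998835 = 19.185791
B₀ = V₀ − E₀ = 57.1866 − 19.185791 = 38.000809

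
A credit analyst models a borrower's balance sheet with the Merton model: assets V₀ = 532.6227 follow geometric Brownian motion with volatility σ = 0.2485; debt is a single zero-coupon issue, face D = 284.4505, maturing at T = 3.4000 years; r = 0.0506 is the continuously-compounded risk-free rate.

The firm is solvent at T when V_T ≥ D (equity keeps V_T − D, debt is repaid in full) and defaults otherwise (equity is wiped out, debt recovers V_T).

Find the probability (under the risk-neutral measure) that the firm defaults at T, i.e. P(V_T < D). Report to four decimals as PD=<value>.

PD=0.0649

d₁ = [ln(V₀/D) + (r + σ²/2)T] / (σ√T)
   = [ln(532.6227/284.4505) + (0.0506 + 0.5·0.2485²)·3.4000] / (0.2485·√3.4000)
   = [0.627254 + 0.277019] / 0.458211 = 1.973484
d₂ = d₁ − σ√T = 1.973484 − 0.458211 = 1.515273
risk-neutral PD = N(−d₂) = N(-1.515273) = 0.064852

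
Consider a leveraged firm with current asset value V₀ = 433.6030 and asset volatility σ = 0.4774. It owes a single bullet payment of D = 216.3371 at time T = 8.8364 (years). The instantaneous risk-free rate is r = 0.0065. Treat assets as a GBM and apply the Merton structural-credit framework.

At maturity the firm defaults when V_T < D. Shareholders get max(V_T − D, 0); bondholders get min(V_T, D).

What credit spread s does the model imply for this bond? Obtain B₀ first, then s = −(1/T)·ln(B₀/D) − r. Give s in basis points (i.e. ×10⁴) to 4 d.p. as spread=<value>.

d₁ = [ln(V₀/D) + (r + σ²/2)T] / (σ√T)
   = [ln(433.6030/216.3371) + (0.0065 + 0.5·0.4774²)·8.8364] / (0.4774·√8.8364)
   = [0.695292 + 1.064392] / 1.419123 = 1.239979
d₂ = d₁ − σ√T = 1.239979 − 1.419123 = -0.179144
N(d₁) = 0.892508,  N(d₂) = 0.428912,  e^(−rT) = 0.944182
E₀ = V₀·N(d₁) − D·e^(−rT)·N(d₂)
   = 433.6030·0.892508 − 216.3371·0.944182·0.428912 = 299.384053
B₀ = V₀ − E₀ = 433.6030 − 299.384053 = 134.218947
spread = −(1/T)·ln(B₀/D) − r = −(1/8.8364)·ln(134.218947/216.3371) − 0.0065 = 0.04752262
in basis points: 0.04752262 × 10⁴ = 475.2262 bp

spread=475.2262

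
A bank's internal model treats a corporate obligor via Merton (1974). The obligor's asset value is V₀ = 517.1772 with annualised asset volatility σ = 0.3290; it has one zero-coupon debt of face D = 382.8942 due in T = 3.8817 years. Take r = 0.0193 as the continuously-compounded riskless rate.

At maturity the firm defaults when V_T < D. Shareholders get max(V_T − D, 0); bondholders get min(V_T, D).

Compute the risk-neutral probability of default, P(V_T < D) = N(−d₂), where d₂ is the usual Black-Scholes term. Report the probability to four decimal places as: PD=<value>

PD=0.3993

d₁ = [ln(V₀/D) + (r + σ²/2)T] / (σ√T)
   = [ln(517.1772/382.8942) + (0.0193 + 0.5·0.3290²)·3.8817] / (0.3290·√3.8817)
   = [0.300627 + 0.284996] / 0.648197 = 0.903465
d₂ = d₁ − σ√T = 0.903465 − 0.648197 = 0.255268
risk-neutral PD = N(−d₂) = N(-0.255268) = 0.399258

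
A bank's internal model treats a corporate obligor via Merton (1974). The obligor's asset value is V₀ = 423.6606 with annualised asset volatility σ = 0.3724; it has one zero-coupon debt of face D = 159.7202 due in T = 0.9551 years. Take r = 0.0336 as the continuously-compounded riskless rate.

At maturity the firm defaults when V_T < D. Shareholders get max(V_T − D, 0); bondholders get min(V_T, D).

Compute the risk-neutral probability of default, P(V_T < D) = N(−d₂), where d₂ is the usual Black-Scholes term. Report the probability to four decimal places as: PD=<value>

d₁ = [ln(V₀/D) + (r + σ²/2)T] / (σ√T)
   = [ln(423.6606/159.7202) + (0.0336 + 0.5·0.3724²)·0.9551] / (0.3724·√0.9551)
   = [0.975509 + 0.098319] / 0.363944 = 2.950534
d₂ = d₁ − σ√T = 2.950534 − 0.363944 = 2.586590
risk-neutral PD = N(−d₂) = N(-2.586590) = 0.004847

PD=0.0048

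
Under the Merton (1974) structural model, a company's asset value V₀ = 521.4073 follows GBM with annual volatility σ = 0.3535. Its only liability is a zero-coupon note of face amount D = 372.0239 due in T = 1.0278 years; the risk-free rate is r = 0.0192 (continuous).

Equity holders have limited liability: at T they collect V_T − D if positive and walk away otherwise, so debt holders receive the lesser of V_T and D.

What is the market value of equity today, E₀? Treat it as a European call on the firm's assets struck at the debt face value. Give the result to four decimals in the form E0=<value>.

E0=169.6161

d₁ = [ln(V₀/D) + (r + σ²/2)T] / (σ√T)
   = [ln(521.4073/372.0239) + (0.0192 + 0.5·0.3535²)·1.0278] / (0.3535·√1.0278)
   = [0.337573 + 0.083952] / 0.358380 = 1.176197
d₂ = d₁ − σ√T = 1.176197 − 0.358380 = 0.817817
N(d₁) = 0.880242,  N(d₂) = 0.793269,  e^(−rT) = 0.980460
E₀ = V₀·N(d₁) − D·e^(−rT)·N(d₂)
   = 521.4073·0.880242 − 372.0239·0.980460·0.793269 = 169.616118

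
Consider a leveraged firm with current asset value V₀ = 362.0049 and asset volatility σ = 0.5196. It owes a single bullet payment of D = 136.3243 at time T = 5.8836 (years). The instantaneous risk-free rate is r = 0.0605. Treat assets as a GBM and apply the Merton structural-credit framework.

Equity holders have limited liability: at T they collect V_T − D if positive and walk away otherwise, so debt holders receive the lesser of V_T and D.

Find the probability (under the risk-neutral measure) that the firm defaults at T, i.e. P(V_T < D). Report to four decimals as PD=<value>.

d₁ = [ln(V₀/D) + (r + σ²/2)T] / (σ√T)
   = [ln(362.0049/136.3243) + (0.0605 + 0.5·0.5196²)·5.8836] / (0.5196·√5.8836)
   = [0.976621 + 1.150197] / 1.260349 = 1.687484
d₂ = d₁ − σ√T = 1.687484 − 1.260349 = 0.427135
risk-neutral PD = N(−d₂) = N(-0.427135) = 0.334640

PD=0.3346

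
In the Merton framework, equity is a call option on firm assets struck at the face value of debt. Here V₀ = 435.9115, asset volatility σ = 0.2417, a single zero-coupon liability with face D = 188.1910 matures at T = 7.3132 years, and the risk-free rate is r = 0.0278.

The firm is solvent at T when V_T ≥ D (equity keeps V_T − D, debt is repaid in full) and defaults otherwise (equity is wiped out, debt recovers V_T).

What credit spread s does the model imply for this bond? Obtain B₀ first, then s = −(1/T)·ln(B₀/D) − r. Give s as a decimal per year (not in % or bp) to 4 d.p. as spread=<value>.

d₁ = [ln(V₀/D) + (r + σ²/2)T] / (σ√T)
   = [ln(435.9115/188.1910) + (0.0278 + 0.5·0.2417²)·7.3132] / (0.2417·√7.3132)
   = [0.839982 + 0.416921] / 0.653628 = 1.922966
d₂ = d₁ − σ√T = 1.922966 − 0.653628 = 1.269338
N(d₁) = 0.972758,  N(d₂) = 0.897840,  e^(−rT) = 0.816028
E₀ = V₀·N(d₁) − D·e^(−rT)·N(d₂)
   = 435.9115·0.972758 − 188.1910·0.816028·0.897840 = 286.155904
B₀ = V₀ − E₀ = 435.9115 − 286.155904 = 149.755596
spread = −(1/T)·ln(B₀/D) − r = −(1/7.3132)·ln(149.755596/188.1910) − 0.0278 = 0.00343842

spread=0.0034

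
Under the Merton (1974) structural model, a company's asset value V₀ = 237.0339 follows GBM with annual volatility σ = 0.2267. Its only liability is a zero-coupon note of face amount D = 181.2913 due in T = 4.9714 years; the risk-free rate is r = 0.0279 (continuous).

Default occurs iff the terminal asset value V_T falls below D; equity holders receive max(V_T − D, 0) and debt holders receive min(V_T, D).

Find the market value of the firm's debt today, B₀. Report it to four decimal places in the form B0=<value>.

d₁ = [ln(V₀/D) + (r + σ²/2)T] / (σ√T)
   = [ln(237.0339/181.2913) + (0.0279 + 0.5·0.2267²)·4.9714] / (0.2267·√4.9714)
   = [0.268098 + 0.266449] / 0.505465 = 1.057536
d₂ = d₁ − σ√T = 1.057536 − 0.505465 = 0.552072
N(d₁) = 0.854867,  N(d₂) = 0.709550,  e^(−rT) = 0.870487
E₀ = V₀·N(d₁) − D·e^(−rT)·N(d₂)
   = 237.0339·0.854867 − 181.2913·0.870487·0.709550 = 90.656950
B₀ = V₀ − E₀ = 237.0339 − 90.656950 = 146.376950

B0=146.3769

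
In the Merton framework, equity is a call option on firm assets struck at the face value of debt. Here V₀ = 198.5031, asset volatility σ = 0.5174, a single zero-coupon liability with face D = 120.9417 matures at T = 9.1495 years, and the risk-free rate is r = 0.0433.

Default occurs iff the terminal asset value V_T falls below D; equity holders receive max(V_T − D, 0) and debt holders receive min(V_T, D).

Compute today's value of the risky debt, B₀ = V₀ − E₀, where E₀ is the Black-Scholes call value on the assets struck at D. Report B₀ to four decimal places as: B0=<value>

B0=51.3312

d₁ = [ln(V₀/D) + (r + σ²/2)T] / (σ√T)
   = [ln(198.5031/120.9417) + (0.0433 + 0.5·0.5174²)·9.1495] / (0.5174·√9.1495)
   = [0.495496 + 1.620847] / 1.565039 = 1.352262
d₂ = d₁ − σ√T = 1.352262 − 1.565039 = -0.212777
N(d₁) = 0.911854,  N(d₂) = 0.415751,  e^(−rT) = 0.672890
E₀ = V₀·N(d₁) − D·e^(−rT)·N(d₂)
   = 198.5031·0.911854 − 120.9417·0.672890·0.415751 = 147.171922
B₀ = V₀ − E₀ = 198.5031 − 147.171922 = 51.331178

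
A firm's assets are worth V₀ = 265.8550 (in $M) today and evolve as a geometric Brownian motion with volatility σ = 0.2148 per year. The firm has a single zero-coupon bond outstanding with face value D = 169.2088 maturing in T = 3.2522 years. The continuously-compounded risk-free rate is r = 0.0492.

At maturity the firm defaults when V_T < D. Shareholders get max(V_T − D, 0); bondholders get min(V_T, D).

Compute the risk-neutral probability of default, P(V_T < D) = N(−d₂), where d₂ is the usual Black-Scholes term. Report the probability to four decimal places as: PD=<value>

d₁ = [ln(V₀/D) + (r + σ²/2)T] / (σ√T)
   = [ln(265.8550/169.2088) + (0.0492 + 0.5·0.2148²)·3.2522] / (0.2148·√3.2522)
   = [0.451818 + 0.235035] / 0.387367 = 1.773130
d₂ = d₁ − σ√T = 1.773130 − 0.387367 = 1.385763
risk-neutral PD = N(−d₂) = N(-1.385763) = 0.082910

PD=0.0829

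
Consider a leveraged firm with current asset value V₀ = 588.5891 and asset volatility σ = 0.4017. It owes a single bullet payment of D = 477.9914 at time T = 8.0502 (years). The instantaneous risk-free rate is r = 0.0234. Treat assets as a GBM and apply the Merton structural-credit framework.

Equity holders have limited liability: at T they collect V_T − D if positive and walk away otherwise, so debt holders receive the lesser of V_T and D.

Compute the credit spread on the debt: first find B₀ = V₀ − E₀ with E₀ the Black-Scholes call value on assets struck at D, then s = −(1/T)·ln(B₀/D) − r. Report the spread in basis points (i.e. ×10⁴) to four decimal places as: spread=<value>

d₁ = [ln(V₀/D) + (r + σ²/2)T] / (σ√T)
   = [ln(588.5891/477.9914) + (0.0234 + 0.5·0.4017²)·8.0502] / (0.4017·√8.0502)
   = [0.208136 + 0.837876] / 1.139738 = 0.917765
d₂ = d₁ − σ√T = 0.917765 − 1.139738 = -0.221973
N(d₁) = 0.820629,  N(d₂) = 0.412167,  e^(−rT) = 0.828304
E₀ = V₀·N(d₁) − D·e^(−rT)·N(d₂)
   = 588.5891·0.820629 − 477.9914·0.828304·0.412167 = 319.827069
B₀ = V₀ − E₀ = 588.5891 − 319.827069 = 268.762031
spread = −(1/T)·ln(B₀/D) − r = −(1/8.0502)·ln(268.762031/477.9914) − 0.0234 = 0.04812200
in basis points: 0.04812200 × 10⁴ = 481.2200 bp

spread=481.2200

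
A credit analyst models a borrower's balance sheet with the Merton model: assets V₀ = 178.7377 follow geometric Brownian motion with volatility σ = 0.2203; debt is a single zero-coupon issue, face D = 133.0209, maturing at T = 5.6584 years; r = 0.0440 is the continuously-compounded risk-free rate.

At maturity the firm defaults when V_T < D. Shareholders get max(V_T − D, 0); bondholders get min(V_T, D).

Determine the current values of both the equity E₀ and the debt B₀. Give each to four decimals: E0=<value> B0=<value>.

d₁ = [ln(V₀/D) + (r + σ²/2)T] / (σ√T)
   = [ln(178.7377/133.0209) + (0.0440 + 0.5·0.2203²)·5.6584] / (0.2203·√5.6584)
   = [0.295413 + 0.386277] / 0.524036 = 1.300845
d₂ = d₁ − σ√T = 1.300845 − 0.524036 = 0.776808
N(d₁) = 0.903344,  N(d₂) = 0.781364,  e^(−rT) = 0.779604
E₀ = V₀·N(d₁) − D·e^(−rT)·N(d₂)
   = 178.7377·0.903344 − 133.0209·0.779604·0.781364 = 80.431406
B₀ = V₀ − E₀ = 178.7377 − 80.431406 = 98.306294

E0=80.4314 B0=98.3063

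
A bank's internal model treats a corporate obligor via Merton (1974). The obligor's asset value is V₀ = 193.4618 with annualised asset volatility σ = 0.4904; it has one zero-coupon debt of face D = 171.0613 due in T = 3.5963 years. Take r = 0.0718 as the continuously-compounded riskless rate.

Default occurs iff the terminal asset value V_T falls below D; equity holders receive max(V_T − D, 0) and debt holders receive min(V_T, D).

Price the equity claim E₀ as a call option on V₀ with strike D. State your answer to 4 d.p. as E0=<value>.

d₁ = [ln(V₀/D) + (r + σ²/2)T] / (σ√T)
   = [ln(193.4618/171.0613) + (0.0718 + 0.5·0.4904²)·3.5963] / (0.4904·√3.5963)
   = [0.123058 + 0.690655] / 0.929990 = 0.874970
d₂ = d₁ − σ√T = 0.874970 − 0.929990 = -0.055021
N(d₁) = 0.809205,  N(d₂) = 0.478061,  e^(−rT) = 0.772430
E₀ = V₀·N(d₁) − D·e^(−rT)·N(d₂)
   = 193.4618·0.809205 − 171.0613·0.772430·0.478061 = 93.382666

E0=93.3827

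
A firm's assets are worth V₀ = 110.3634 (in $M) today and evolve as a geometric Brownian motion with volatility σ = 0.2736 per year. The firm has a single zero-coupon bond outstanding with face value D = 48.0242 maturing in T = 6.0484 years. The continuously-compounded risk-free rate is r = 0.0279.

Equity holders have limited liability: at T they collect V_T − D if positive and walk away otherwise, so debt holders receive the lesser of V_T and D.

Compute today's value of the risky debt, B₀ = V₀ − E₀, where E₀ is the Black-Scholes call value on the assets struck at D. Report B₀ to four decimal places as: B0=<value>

B0=39.2633

d₁ = [ln(V₀/D) + (r + σ²/2)T] / (σ√T)
   = [ln(110.3634/48.0242) + (0.0279 + 0.5·0.2736²)·6.0484] / (0.2736·√6.0484)
   = [0.832074 + 0.395133] / 0.672878 = 1.823817
d₂ = d₁ − σ√T = 1.823817 − 0.672878 = 1.150939
N(d₁) = 0.965910,  N(d₂) = 0.875121,  e^(−rT) = 0.844720
E₀ = V₀·N(d₁) − D·e^(−rT)·N(d₂)
   = 110.3634·0.965910 − 48.0242·0.844720·0.875121 = 71.100087
B₀ = V₀ − E₀ = 110.3634 − 71.100087 = 39.263313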